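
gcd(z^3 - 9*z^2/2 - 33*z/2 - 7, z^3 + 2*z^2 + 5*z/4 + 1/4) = z + 1/2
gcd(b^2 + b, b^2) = b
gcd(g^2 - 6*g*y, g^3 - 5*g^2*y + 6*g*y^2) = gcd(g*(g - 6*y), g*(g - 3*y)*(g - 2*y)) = g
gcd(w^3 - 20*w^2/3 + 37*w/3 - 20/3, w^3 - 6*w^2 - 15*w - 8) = 1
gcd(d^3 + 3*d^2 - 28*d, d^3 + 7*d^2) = d^2 + 7*d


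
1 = 1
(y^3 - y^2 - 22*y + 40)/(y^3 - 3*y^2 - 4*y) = (y^2 + 3*y - 10)/(y*(y + 1))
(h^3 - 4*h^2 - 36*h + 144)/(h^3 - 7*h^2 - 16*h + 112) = (h^2 - 36)/(h^2 - 3*h - 28)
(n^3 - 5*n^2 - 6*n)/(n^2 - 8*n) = (n^2 - 5*n - 6)/(n - 8)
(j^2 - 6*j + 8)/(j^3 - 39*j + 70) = (j - 4)/(j^2 + 2*j - 35)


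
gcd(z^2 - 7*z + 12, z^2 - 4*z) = z - 4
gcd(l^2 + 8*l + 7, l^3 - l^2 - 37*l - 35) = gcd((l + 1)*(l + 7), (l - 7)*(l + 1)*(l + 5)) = l + 1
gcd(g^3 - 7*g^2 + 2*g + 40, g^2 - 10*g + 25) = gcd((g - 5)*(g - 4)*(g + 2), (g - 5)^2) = g - 5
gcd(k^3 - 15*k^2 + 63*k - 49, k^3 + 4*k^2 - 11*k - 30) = 1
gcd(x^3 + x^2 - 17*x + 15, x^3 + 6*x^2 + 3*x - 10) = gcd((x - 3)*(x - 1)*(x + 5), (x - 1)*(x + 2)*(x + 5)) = x^2 + 4*x - 5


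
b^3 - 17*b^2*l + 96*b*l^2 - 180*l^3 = (b - 6*l)^2*(b - 5*l)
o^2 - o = o*(o - 1)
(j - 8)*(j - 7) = j^2 - 15*j + 56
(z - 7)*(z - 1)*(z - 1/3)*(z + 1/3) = z^4 - 8*z^3 + 62*z^2/9 + 8*z/9 - 7/9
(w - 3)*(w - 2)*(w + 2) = w^3 - 3*w^2 - 4*w + 12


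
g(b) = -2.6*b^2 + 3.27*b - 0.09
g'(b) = 3.27 - 5.2*b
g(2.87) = -12.12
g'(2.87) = -11.65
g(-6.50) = -131.20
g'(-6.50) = 37.07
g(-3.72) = -48.23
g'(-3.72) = 22.61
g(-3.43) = -41.89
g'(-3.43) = 21.11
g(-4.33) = -63.00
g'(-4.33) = 25.79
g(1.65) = -1.77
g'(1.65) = -5.31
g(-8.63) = -221.95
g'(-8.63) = 48.15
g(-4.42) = -65.34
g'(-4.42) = 26.25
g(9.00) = -181.26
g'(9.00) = -43.53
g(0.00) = -0.09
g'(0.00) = 3.27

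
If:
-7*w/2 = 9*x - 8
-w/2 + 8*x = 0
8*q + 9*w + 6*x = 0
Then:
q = -30/13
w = 128/65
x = 8/65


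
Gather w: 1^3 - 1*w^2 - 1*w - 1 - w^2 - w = -2*w^2 - 2*w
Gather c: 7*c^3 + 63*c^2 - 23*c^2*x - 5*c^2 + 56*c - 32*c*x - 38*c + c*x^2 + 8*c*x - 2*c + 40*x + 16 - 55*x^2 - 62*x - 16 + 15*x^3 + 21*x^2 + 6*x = 7*c^3 + c^2*(58 - 23*x) + c*(x^2 - 24*x + 16) + 15*x^3 - 34*x^2 - 16*x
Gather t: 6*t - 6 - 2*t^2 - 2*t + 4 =-2*t^2 + 4*t - 2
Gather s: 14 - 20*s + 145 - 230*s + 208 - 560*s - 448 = -810*s - 81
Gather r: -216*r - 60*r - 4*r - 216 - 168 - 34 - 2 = -280*r - 420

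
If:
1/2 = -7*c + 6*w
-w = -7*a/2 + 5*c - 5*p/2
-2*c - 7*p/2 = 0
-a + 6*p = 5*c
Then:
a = 59/3116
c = -7/3116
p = 1/779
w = 503/6232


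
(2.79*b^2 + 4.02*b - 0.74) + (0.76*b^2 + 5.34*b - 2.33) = 3.55*b^2 + 9.36*b - 3.07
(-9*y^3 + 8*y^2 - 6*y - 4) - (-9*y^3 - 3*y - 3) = 8*y^2 - 3*y - 1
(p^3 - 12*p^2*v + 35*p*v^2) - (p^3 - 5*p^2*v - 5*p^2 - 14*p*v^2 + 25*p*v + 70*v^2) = -7*p^2*v + 5*p^2 + 49*p*v^2 - 25*p*v - 70*v^2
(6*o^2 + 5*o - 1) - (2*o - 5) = 6*o^2 + 3*o + 4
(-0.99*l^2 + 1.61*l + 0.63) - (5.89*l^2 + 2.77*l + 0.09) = -6.88*l^2 - 1.16*l + 0.54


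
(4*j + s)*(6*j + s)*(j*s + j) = 24*j^3*s + 24*j^3 + 10*j^2*s^2 + 10*j^2*s + j*s^3 + j*s^2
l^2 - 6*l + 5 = (l - 5)*(l - 1)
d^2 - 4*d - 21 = (d - 7)*(d + 3)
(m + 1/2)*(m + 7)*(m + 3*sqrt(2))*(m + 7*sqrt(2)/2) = m^4 + 15*m^3/2 + 13*sqrt(2)*m^3/2 + 49*m^2/2 + 195*sqrt(2)*m^2/4 + 91*sqrt(2)*m/4 + 315*m/2 + 147/2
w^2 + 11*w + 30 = (w + 5)*(w + 6)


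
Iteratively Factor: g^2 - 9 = (g + 3)*(g - 3)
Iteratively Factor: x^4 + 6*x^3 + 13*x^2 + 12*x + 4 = (x + 2)*(x^3 + 4*x^2 + 5*x + 2) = (x + 1)*(x + 2)*(x^2 + 3*x + 2) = (x + 1)^2*(x + 2)*(x + 2)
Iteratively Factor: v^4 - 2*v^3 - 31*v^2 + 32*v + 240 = (v + 4)*(v^3 - 6*v^2 - 7*v + 60) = (v - 5)*(v + 4)*(v^2 - v - 12) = (v - 5)*(v + 3)*(v + 4)*(v - 4)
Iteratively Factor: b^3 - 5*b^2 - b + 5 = (b - 1)*(b^2 - 4*b - 5) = (b - 5)*(b - 1)*(b + 1)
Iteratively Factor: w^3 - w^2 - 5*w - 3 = (w - 3)*(w^2 + 2*w + 1) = (w - 3)*(w + 1)*(w + 1)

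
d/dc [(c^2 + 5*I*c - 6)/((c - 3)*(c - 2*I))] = (c^2*(-3 - 7*I) + c*(12 + 12*I) - 48 - 12*I)/(c^4 + c^3*(-6 - 4*I) + c^2*(5 + 24*I) + c*(24 - 36*I) - 36)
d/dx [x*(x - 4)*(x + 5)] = 3*x^2 + 2*x - 20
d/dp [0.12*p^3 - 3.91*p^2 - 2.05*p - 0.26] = 0.36*p^2 - 7.82*p - 2.05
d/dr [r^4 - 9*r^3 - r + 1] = 4*r^3 - 27*r^2 - 1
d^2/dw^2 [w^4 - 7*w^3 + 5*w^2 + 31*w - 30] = 12*w^2 - 42*w + 10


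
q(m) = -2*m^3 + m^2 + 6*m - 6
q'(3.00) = -42.00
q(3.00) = -33.00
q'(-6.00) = -222.00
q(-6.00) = 426.00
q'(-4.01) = -98.50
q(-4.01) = 114.98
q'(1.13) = 0.60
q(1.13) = -0.83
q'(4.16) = -89.51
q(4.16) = -107.72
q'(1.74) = -8.69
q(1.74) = -3.07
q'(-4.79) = -141.24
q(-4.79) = 208.01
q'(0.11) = 6.15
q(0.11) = -5.33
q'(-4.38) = -117.87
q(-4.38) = 154.96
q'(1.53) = -4.99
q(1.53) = -1.64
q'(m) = -6*m^2 + 2*m + 6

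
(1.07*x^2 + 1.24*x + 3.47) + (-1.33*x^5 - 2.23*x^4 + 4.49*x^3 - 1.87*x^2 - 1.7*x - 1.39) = -1.33*x^5 - 2.23*x^4 + 4.49*x^3 - 0.8*x^2 - 0.46*x + 2.08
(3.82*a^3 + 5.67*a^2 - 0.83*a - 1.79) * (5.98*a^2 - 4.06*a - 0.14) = 22.8436*a^5 + 18.3974*a^4 - 28.5184*a^3 - 8.1282*a^2 + 7.3836*a + 0.2506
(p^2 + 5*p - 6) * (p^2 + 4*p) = p^4 + 9*p^3 + 14*p^2 - 24*p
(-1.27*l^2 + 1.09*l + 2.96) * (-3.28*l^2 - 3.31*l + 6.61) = 4.1656*l^4 + 0.6285*l^3 - 21.7114*l^2 - 2.5927*l + 19.5656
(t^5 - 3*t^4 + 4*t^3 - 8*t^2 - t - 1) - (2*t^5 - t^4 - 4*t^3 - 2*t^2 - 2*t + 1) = -t^5 - 2*t^4 + 8*t^3 - 6*t^2 + t - 2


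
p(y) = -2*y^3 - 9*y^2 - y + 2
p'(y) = -6*y^2 - 18*y - 1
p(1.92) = -47.25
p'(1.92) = -57.68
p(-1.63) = -11.62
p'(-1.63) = 12.40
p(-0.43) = 0.92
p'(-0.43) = 5.63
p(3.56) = -205.86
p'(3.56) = -141.12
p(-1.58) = -11.00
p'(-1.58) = 12.46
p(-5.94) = 109.56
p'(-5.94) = -105.78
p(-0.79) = -1.84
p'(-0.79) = 9.48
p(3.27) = -167.44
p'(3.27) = -124.02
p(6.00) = -760.00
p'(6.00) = -325.00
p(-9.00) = 740.00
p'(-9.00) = -325.00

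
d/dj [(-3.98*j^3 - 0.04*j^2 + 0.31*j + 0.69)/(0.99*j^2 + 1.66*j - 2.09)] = (-3.9402*j^4 - 13.2136*j^3 + 24.5813*j^2 - 1.199*j - 1.7933)/(0.9801*j^4 + 3.2868*j^3 - 1.3826*j^2 - 6.9388*j + 4.3681)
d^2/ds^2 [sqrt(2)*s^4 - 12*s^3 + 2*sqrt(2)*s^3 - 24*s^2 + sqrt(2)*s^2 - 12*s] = 12*sqrt(2)*s^2 - 72*s + 12*sqrt(2)*s - 48 + 2*sqrt(2)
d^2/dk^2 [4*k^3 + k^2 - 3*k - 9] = 24*k + 2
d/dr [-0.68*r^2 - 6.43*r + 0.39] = -1.36*r - 6.43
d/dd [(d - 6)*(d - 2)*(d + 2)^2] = 4*d^3 - 12*d^2 - 32*d + 16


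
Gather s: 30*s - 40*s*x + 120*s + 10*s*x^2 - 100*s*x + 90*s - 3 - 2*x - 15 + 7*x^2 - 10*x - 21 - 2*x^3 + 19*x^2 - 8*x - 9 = s*(10*x^2 - 140*x + 240) - 2*x^3 + 26*x^2 - 20*x - 48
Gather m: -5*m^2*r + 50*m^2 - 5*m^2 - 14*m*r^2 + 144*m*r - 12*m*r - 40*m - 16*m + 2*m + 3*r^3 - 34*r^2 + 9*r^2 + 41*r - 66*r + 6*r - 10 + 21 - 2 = m^2*(45 - 5*r) + m*(-14*r^2 + 132*r - 54) + 3*r^3 - 25*r^2 - 19*r + 9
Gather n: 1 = 1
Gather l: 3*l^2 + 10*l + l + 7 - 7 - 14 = 3*l^2 + 11*l - 14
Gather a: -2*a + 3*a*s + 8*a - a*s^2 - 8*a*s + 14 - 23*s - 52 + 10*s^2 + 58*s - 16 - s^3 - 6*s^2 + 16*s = a*(-s^2 - 5*s + 6) - s^3 + 4*s^2 + 51*s - 54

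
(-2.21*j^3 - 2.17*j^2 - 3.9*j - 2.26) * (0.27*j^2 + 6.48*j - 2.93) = -0.5967*j^5 - 14.9067*j^4 - 8.6393*j^3 - 19.5241*j^2 - 3.2178*j + 6.6218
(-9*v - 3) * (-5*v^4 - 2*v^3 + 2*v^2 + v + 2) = 45*v^5 + 33*v^4 - 12*v^3 - 15*v^2 - 21*v - 6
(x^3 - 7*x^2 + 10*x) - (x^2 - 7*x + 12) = x^3 - 8*x^2 + 17*x - 12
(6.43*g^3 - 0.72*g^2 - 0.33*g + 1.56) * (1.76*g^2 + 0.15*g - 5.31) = 11.3168*g^5 - 0.3027*g^4 - 34.8321*g^3 + 6.5193*g^2 + 1.9863*g - 8.2836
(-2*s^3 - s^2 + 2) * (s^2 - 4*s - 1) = -2*s^5 + 7*s^4 + 6*s^3 + 3*s^2 - 8*s - 2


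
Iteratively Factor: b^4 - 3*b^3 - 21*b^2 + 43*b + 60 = (b - 3)*(b^3 - 21*b - 20) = (b - 5)*(b - 3)*(b^2 + 5*b + 4) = (b - 5)*(b - 3)*(b + 1)*(b + 4)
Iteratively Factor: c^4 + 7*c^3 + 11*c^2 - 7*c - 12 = (c + 1)*(c^3 + 6*c^2 + 5*c - 12) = (c - 1)*(c + 1)*(c^2 + 7*c + 12) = (c - 1)*(c + 1)*(c + 3)*(c + 4)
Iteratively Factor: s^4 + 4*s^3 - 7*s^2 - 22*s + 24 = (s + 4)*(s^3 - 7*s + 6) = (s - 2)*(s + 4)*(s^2 + 2*s - 3) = (s - 2)*(s + 3)*(s + 4)*(s - 1)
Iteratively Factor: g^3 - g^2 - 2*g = (g + 1)*(g^2 - 2*g) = (g - 2)*(g + 1)*(g)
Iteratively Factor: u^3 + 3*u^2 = (u + 3)*(u^2) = u*(u + 3)*(u)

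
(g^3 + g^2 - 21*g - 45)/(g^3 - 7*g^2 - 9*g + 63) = (g^2 - 2*g - 15)/(g^2 - 10*g + 21)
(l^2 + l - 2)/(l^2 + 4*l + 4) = (l - 1)/(l + 2)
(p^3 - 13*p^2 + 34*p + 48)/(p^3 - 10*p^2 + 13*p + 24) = (p - 6)/(p - 3)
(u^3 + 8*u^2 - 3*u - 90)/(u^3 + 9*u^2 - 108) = (u + 5)/(u + 6)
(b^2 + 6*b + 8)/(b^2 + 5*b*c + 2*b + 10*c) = (b + 4)/(b + 5*c)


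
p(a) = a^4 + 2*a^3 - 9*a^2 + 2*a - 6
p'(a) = 4*a^3 + 6*a^2 - 18*a + 2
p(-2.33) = -55.35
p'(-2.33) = 25.92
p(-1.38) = -27.53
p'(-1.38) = 27.75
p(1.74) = -10.07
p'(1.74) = 9.92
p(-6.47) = 814.97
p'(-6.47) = -713.73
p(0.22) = -5.97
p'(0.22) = -1.63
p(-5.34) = 235.27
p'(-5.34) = -339.88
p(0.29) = -6.12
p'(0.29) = -2.62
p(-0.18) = -6.66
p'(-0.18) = 5.41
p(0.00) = -6.00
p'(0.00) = 2.00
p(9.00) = 7302.00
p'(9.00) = 3242.00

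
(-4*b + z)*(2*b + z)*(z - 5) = -8*b^2*z + 40*b^2 - 2*b*z^2 + 10*b*z + z^3 - 5*z^2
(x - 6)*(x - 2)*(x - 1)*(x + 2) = x^4 - 7*x^3 + 2*x^2 + 28*x - 24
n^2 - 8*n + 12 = (n - 6)*(n - 2)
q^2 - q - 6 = (q - 3)*(q + 2)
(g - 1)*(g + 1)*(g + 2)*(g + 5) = g^4 + 7*g^3 + 9*g^2 - 7*g - 10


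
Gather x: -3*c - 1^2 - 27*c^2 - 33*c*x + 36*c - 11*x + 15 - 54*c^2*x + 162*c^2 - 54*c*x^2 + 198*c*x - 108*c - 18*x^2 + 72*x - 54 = 135*c^2 - 75*c + x^2*(-54*c - 18) + x*(-54*c^2 + 165*c + 61) - 40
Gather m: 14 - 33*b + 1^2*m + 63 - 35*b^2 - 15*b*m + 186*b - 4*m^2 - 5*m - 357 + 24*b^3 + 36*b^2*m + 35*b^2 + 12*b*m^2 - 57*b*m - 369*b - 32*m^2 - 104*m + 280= 24*b^3 - 216*b + m^2*(12*b - 36) + m*(36*b^2 - 72*b - 108)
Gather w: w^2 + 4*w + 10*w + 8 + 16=w^2 + 14*w + 24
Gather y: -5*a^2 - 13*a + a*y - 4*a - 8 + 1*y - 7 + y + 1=-5*a^2 - 17*a + y*(a + 2) - 14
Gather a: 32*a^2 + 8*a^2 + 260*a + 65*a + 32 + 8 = 40*a^2 + 325*a + 40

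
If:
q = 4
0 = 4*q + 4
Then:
No Solution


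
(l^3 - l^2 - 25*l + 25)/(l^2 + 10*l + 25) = (l^2 - 6*l + 5)/(l + 5)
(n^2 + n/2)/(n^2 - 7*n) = (n + 1/2)/(n - 7)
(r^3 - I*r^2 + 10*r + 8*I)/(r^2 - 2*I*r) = (r^3 - I*r^2 + 10*r + 8*I)/(r*(r - 2*I))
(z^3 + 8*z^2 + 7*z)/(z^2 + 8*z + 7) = z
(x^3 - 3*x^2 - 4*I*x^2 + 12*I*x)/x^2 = x - 3 - 4*I + 12*I/x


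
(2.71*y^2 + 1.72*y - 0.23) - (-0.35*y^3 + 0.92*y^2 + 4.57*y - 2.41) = 0.35*y^3 + 1.79*y^2 - 2.85*y + 2.18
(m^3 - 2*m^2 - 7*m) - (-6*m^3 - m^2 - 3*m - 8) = 7*m^3 - m^2 - 4*m + 8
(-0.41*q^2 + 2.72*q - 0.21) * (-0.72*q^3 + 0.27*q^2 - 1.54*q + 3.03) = 0.2952*q^5 - 2.0691*q^4 + 1.517*q^3 - 5.4878*q^2 + 8.565*q - 0.6363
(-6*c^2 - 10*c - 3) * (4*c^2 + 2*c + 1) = -24*c^4 - 52*c^3 - 38*c^2 - 16*c - 3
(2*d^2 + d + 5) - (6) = 2*d^2 + d - 1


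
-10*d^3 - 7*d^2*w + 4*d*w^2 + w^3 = (-2*d + w)*(d + w)*(5*d + w)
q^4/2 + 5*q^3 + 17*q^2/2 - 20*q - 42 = (q/2 + 1)*(q - 2)*(q + 3)*(q + 7)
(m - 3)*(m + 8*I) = m^2 - 3*m + 8*I*m - 24*I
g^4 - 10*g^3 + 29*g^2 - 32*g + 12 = (g - 6)*(g - 2)*(g - 1)^2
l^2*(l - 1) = l^3 - l^2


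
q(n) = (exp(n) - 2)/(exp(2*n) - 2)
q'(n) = -2*(exp(n) - 2)*exp(2*n)/(exp(2*n) - 2)^2 + exp(n)/(exp(2*n) - 2) = (-2*(exp(n) - 2)*exp(n) + exp(2*n) - 2)*exp(n)/(exp(2*n) - 2)^2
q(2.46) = 0.07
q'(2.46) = -0.06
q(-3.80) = 0.99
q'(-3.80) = -0.01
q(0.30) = 3.65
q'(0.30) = 67.29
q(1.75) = 0.12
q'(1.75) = -0.07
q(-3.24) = 0.98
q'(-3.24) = -0.02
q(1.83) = 0.11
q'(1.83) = -0.07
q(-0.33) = 0.86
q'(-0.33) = 0.12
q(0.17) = 1.37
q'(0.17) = 4.47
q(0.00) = 1.00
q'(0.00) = 1.00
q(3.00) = 0.05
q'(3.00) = -0.04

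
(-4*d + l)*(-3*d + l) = 12*d^2 - 7*d*l + l^2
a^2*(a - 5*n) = a^3 - 5*a^2*n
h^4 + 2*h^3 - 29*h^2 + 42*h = h*(h - 3)*(h - 2)*(h + 7)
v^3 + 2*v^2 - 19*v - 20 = (v - 4)*(v + 1)*(v + 5)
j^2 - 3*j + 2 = (j - 2)*(j - 1)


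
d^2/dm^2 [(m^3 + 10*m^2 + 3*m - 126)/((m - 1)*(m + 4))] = 28*(-m^3 - 21*m^2 - 75*m - 103)/(m^6 + 9*m^5 + 15*m^4 - 45*m^3 - 60*m^2 + 144*m - 64)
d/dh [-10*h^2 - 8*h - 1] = -20*h - 8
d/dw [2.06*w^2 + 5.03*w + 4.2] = 4.12*w + 5.03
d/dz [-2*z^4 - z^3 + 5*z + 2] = -8*z^3 - 3*z^2 + 5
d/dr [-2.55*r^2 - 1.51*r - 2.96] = -5.1*r - 1.51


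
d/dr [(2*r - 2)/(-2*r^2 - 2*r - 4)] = (-r^2 - r + (r - 1)*(2*r + 1) - 2)/(r^2 + r + 2)^2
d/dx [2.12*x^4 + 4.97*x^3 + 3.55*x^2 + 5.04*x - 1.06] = 8.48*x^3 + 14.91*x^2 + 7.1*x + 5.04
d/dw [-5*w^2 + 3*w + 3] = 3 - 10*w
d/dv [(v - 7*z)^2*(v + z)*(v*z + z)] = z*(v - 7*z)*((v + 1)*(v - 7*z) + 2*(v + 1)*(v + z) + (v - 7*z)*(v + z))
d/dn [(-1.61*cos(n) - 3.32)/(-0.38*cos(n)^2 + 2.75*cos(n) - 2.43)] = (0.6118*cos(n)^2 + 2.5232*cos(n) - 13.0423)*sin(n)/(0.1444*cos(n)^4 - 2.09*cos(n)^3 + 9.4093*cos(n)^2 - 13.365*cos(n) + 5.9049)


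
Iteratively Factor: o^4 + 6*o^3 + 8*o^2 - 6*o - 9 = (o + 3)*(o^3 + 3*o^2 - o - 3) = (o + 1)*(o + 3)*(o^2 + 2*o - 3) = (o - 1)*(o + 1)*(o + 3)*(o + 3)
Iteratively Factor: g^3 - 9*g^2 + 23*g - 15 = (g - 1)*(g^2 - 8*g + 15) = (g - 3)*(g - 1)*(g - 5)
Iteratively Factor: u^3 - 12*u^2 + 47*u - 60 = (u - 5)*(u^2 - 7*u + 12) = (u - 5)*(u - 3)*(u - 4)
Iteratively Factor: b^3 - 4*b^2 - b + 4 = (b - 1)*(b^2 - 3*b - 4) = (b - 1)*(b + 1)*(b - 4)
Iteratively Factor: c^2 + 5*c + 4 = (c + 4)*(c + 1)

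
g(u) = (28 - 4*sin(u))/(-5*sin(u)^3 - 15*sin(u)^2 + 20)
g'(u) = (28 - 4*sin(u))*(15*sin(u)^2*cos(u) + 30*sin(u)*cos(u))/(-5*sin(u)^3 - 15*sin(u)^2 + 20)^2 - 4*cos(u)/(-5*sin(u)^3 - 15*sin(u)^2 + 20) = 8*(11*sin(u) + cos(u)^2 - 2)*cos(u)/(5*(sin(u) - 1)^2*(sin(u) + 2)^3)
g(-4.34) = 8.24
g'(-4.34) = -41.22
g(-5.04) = 10.49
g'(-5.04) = 60.59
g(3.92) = 2.15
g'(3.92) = 1.66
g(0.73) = 2.14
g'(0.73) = 3.34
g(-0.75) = 2.10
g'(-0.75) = -1.62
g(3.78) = 1.93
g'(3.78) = 1.44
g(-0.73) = 2.07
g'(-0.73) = -1.59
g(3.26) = 1.44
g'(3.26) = 0.44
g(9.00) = 1.54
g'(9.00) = -1.01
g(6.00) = 1.54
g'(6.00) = -0.76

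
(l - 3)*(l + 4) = l^2 + l - 12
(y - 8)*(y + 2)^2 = y^3 - 4*y^2 - 28*y - 32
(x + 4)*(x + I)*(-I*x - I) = -I*x^3 + x^2 - 5*I*x^2 + 5*x - 4*I*x + 4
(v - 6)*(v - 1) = v^2 - 7*v + 6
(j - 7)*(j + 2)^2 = j^3 - 3*j^2 - 24*j - 28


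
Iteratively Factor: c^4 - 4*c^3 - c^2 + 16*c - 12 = (c - 1)*(c^3 - 3*c^2 - 4*c + 12) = (c - 3)*(c - 1)*(c^2 - 4) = (c - 3)*(c - 1)*(c + 2)*(c - 2)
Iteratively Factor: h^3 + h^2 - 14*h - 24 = (h + 3)*(h^2 - 2*h - 8) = (h - 4)*(h + 3)*(h + 2)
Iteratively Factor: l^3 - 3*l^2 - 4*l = (l + 1)*(l^2 - 4*l) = (l - 4)*(l + 1)*(l)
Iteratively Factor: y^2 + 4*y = (y)*(y + 4)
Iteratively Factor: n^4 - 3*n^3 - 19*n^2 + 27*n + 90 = (n + 2)*(n^3 - 5*n^2 - 9*n + 45) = (n - 5)*(n + 2)*(n^2 - 9) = (n - 5)*(n - 3)*(n + 2)*(n + 3)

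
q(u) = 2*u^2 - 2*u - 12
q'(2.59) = 8.36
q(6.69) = 64.13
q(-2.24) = 2.52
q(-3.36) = 17.30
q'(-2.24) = -10.96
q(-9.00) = 168.00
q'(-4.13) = -18.52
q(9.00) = 132.00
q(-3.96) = 27.28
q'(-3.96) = -17.84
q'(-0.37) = -3.48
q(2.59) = -3.76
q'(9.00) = 34.00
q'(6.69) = 24.76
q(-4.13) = 30.37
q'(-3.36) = -15.44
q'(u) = 4*u - 2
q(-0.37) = -10.99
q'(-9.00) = -38.00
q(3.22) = 2.30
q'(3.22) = 10.88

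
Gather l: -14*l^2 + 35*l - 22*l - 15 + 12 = -14*l^2 + 13*l - 3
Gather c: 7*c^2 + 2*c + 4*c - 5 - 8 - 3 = 7*c^2 + 6*c - 16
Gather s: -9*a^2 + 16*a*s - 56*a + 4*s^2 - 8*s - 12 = -9*a^2 - 56*a + 4*s^2 + s*(16*a - 8) - 12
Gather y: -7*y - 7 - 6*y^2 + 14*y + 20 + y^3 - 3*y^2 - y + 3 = y^3 - 9*y^2 + 6*y + 16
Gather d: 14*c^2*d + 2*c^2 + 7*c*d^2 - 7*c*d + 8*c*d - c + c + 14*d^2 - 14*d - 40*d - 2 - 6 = 2*c^2 + d^2*(7*c + 14) + d*(14*c^2 + c - 54) - 8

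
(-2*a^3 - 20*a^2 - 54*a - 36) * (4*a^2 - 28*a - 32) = -8*a^5 - 24*a^4 + 408*a^3 + 2008*a^2 + 2736*a + 1152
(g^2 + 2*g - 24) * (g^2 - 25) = g^4 + 2*g^3 - 49*g^2 - 50*g + 600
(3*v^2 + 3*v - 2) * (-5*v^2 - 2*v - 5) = -15*v^4 - 21*v^3 - 11*v^2 - 11*v + 10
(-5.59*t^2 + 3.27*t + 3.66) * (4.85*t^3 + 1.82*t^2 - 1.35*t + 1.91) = -27.1115*t^5 + 5.6857*t^4 + 31.2489*t^3 - 8.4302*t^2 + 1.3047*t + 6.9906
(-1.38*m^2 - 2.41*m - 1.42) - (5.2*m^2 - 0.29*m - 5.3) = -6.58*m^2 - 2.12*m + 3.88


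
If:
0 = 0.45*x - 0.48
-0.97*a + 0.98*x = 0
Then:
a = 1.08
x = 1.07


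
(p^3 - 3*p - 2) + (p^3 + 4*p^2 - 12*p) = 2*p^3 + 4*p^2 - 15*p - 2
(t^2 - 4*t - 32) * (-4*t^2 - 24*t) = -4*t^4 - 8*t^3 + 224*t^2 + 768*t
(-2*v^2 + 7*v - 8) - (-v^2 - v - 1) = -v^2 + 8*v - 7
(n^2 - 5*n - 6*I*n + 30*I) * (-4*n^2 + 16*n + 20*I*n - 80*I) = -4*n^4 + 36*n^3 + 44*I*n^3 + 40*n^2 - 396*I*n^2 - 1080*n + 880*I*n + 2400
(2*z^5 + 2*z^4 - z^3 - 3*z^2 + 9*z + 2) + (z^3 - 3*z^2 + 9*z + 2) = 2*z^5 + 2*z^4 - 6*z^2 + 18*z + 4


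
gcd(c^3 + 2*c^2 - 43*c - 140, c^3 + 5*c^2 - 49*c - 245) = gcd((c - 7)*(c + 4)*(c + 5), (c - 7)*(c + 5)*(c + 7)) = c^2 - 2*c - 35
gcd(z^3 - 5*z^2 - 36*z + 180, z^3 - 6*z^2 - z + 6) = z - 6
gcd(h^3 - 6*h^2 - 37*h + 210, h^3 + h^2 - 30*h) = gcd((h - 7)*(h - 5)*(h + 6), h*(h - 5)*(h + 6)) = h^2 + h - 30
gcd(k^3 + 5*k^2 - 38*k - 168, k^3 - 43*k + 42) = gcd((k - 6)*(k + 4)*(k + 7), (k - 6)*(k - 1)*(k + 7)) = k^2 + k - 42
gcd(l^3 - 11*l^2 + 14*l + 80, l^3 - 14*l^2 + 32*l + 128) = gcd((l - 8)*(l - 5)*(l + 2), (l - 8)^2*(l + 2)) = l^2 - 6*l - 16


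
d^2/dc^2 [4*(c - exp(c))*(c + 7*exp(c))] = 24*c*exp(c) - 112*exp(2*c) + 48*exp(c) + 8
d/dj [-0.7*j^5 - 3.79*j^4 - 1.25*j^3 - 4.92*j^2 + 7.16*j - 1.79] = -3.5*j^4 - 15.16*j^3 - 3.75*j^2 - 9.84*j + 7.16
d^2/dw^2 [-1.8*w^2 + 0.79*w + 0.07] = -3.60000000000000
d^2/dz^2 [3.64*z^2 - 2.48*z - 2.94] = 7.28000000000000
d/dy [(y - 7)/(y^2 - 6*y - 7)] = -1/(y^2 + 2*y + 1)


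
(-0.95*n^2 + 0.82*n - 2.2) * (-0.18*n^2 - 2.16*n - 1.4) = 0.171*n^4 + 1.9044*n^3 - 0.0452000000000001*n^2 + 3.604*n + 3.08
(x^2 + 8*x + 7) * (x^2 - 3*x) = x^4 + 5*x^3 - 17*x^2 - 21*x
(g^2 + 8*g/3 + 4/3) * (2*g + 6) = 2*g^3 + 34*g^2/3 + 56*g/3 + 8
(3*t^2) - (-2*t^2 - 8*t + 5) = 5*t^2 + 8*t - 5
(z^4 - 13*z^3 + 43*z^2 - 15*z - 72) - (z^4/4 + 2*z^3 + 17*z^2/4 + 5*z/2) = 3*z^4/4 - 15*z^3 + 155*z^2/4 - 35*z/2 - 72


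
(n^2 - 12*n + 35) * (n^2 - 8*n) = n^4 - 20*n^3 + 131*n^2 - 280*n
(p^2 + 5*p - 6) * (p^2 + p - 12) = p^4 + 6*p^3 - 13*p^2 - 66*p + 72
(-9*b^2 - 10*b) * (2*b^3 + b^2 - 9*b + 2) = -18*b^5 - 29*b^4 + 71*b^3 + 72*b^2 - 20*b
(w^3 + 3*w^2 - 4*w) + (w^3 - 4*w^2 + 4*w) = 2*w^3 - w^2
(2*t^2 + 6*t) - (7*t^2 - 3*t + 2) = -5*t^2 + 9*t - 2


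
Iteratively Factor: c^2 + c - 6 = (c + 3)*(c - 2)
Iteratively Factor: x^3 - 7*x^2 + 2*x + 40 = (x - 4)*(x^2 - 3*x - 10) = (x - 5)*(x - 4)*(x + 2)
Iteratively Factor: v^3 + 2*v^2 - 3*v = (v + 3)*(v^2 - v) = v*(v + 3)*(v - 1)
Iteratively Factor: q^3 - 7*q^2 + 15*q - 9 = (q - 3)*(q^2 - 4*q + 3) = (q - 3)*(q - 1)*(q - 3)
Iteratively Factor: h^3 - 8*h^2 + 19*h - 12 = (h - 3)*(h^2 - 5*h + 4) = (h - 3)*(h - 1)*(h - 4)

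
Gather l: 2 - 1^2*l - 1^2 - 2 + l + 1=0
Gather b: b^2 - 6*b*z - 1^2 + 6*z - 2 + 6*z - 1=b^2 - 6*b*z + 12*z - 4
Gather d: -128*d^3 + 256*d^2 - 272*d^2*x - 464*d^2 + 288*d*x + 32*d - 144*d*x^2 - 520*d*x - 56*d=-128*d^3 + d^2*(-272*x - 208) + d*(-144*x^2 - 232*x - 24)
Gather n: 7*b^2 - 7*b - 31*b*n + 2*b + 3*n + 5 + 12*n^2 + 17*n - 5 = 7*b^2 - 5*b + 12*n^2 + n*(20 - 31*b)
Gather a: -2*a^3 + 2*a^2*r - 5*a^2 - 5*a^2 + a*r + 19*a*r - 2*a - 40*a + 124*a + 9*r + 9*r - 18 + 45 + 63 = -2*a^3 + a^2*(2*r - 10) + a*(20*r + 82) + 18*r + 90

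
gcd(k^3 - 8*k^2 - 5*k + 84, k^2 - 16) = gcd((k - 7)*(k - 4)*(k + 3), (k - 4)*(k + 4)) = k - 4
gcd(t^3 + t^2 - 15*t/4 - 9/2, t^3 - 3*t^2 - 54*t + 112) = t - 2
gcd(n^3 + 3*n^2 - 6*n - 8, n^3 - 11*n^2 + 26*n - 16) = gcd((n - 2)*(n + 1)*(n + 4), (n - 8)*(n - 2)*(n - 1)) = n - 2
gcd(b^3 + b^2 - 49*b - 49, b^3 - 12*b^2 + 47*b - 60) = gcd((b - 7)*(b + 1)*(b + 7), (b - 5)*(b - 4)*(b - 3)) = 1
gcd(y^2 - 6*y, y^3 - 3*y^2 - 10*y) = y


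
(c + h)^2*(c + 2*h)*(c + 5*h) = c^4 + 9*c^3*h + 25*c^2*h^2 + 27*c*h^3 + 10*h^4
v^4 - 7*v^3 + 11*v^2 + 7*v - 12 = (v - 4)*(v - 3)*(v - 1)*(v + 1)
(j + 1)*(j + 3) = j^2 + 4*j + 3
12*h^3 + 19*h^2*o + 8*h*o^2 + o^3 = (h + o)*(3*h + o)*(4*h + o)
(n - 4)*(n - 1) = n^2 - 5*n + 4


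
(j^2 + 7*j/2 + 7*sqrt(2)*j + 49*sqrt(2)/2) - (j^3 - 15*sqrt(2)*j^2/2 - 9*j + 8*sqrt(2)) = -j^3 + j^2 + 15*sqrt(2)*j^2/2 + 7*sqrt(2)*j + 25*j/2 + 33*sqrt(2)/2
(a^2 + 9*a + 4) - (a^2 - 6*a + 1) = 15*a + 3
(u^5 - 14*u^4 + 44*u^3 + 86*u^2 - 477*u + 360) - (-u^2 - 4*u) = u^5 - 14*u^4 + 44*u^3 + 87*u^2 - 473*u + 360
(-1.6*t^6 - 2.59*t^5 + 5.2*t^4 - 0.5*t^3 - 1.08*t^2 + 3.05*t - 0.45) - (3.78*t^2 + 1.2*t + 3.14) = -1.6*t^6 - 2.59*t^5 + 5.2*t^4 - 0.5*t^3 - 4.86*t^2 + 1.85*t - 3.59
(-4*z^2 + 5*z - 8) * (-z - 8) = 4*z^3 + 27*z^2 - 32*z + 64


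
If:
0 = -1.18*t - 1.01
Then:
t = -0.86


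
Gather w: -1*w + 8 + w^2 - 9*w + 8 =w^2 - 10*w + 16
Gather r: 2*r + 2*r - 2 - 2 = 4*r - 4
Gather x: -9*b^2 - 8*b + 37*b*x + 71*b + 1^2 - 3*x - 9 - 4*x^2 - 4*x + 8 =-9*b^2 + 63*b - 4*x^2 + x*(37*b - 7)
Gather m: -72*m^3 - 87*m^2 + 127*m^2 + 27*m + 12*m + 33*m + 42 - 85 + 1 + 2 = -72*m^3 + 40*m^2 + 72*m - 40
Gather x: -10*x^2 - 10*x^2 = -20*x^2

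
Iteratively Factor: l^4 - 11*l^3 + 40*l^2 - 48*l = (l - 3)*(l^3 - 8*l^2 + 16*l) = (l - 4)*(l - 3)*(l^2 - 4*l) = l*(l - 4)*(l - 3)*(l - 4)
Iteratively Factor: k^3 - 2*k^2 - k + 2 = (k + 1)*(k^2 - 3*k + 2) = (k - 1)*(k + 1)*(k - 2)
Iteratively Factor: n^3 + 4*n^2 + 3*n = (n)*(n^2 + 4*n + 3) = n*(n + 3)*(n + 1)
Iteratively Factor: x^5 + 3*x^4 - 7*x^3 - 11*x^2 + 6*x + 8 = (x + 4)*(x^4 - x^3 - 3*x^2 + x + 2) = (x - 1)*(x + 4)*(x^3 - 3*x - 2) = (x - 1)*(x + 1)*(x + 4)*(x^2 - x - 2) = (x - 1)*(x + 1)^2*(x + 4)*(x - 2)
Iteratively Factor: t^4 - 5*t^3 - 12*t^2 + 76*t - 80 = (t + 4)*(t^3 - 9*t^2 + 24*t - 20) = (t - 5)*(t + 4)*(t^2 - 4*t + 4) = (t - 5)*(t - 2)*(t + 4)*(t - 2)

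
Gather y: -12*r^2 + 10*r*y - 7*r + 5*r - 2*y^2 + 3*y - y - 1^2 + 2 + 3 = -12*r^2 - 2*r - 2*y^2 + y*(10*r + 2) + 4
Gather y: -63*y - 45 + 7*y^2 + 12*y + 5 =7*y^2 - 51*y - 40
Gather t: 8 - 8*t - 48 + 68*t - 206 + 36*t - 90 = 96*t - 336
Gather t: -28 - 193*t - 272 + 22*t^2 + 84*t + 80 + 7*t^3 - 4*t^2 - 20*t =7*t^3 + 18*t^2 - 129*t - 220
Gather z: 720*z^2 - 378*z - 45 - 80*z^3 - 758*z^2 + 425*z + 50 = -80*z^3 - 38*z^2 + 47*z + 5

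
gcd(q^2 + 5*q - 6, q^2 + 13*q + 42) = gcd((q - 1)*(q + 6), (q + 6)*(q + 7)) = q + 6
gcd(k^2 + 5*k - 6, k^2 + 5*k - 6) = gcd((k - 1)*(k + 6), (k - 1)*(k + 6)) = k^2 + 5*k - 6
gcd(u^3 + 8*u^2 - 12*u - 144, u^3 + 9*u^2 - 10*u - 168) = u^2 + 2*u - 24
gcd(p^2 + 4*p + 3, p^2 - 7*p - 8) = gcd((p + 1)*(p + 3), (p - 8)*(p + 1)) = p + 1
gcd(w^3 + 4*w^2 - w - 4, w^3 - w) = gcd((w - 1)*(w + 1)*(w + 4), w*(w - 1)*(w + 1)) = w^2 - 1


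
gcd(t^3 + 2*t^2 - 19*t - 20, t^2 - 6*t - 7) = t + 1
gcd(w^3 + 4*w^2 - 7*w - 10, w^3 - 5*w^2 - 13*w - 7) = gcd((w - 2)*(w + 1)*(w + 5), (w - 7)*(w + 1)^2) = w + 1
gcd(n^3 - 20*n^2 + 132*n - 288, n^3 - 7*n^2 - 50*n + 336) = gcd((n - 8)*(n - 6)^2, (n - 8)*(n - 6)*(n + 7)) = n^2 - 14*n + 48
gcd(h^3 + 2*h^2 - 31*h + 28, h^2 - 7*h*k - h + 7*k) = h - 1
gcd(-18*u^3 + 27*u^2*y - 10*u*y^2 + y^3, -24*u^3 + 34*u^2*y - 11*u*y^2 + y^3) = 6*u^2 - 7*u*y + y^2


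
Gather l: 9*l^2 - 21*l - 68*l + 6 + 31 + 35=9*l^2 - 89*l + 72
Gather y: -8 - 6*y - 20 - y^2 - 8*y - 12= -y^2 - 14*y - 40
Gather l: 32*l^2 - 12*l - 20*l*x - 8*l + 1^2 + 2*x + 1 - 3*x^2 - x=32*l^2 + l*(-20*x - 20) - 3*x^2 + x + 2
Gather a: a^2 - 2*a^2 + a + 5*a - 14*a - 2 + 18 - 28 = -a^2 - 8*a - 12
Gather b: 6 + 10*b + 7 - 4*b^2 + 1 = -4*b^2 + 10*b + 14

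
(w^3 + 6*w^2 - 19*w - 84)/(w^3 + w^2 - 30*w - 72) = (w^2 + 3*w - 28)/(w^2 - 2*w - 24)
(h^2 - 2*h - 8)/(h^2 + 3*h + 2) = (h - 4)/(h + 1)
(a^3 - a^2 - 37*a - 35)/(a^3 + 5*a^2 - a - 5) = (a - 7)/(a - 1)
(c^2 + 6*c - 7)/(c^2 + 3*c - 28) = (c - 1)/(c - 4)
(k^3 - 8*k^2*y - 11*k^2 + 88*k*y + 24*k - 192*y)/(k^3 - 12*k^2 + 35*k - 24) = (k - 8*y)/(k - 1)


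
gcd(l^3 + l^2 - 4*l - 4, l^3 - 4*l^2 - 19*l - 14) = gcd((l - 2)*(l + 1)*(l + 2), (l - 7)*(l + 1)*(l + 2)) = l^2 + 3*l + 2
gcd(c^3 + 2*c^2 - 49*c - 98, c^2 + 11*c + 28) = c + 7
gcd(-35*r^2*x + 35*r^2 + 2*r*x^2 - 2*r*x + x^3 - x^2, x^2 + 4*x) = 1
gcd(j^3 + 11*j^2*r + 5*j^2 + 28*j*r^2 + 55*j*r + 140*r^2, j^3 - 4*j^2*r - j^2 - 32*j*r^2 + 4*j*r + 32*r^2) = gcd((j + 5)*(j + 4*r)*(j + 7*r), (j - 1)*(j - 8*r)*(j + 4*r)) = j + 4*r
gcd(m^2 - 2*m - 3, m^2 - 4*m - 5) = m + 1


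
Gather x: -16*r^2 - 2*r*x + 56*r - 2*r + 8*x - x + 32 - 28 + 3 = -16*r^2 + 54*r + x*(7 - 2*r) + 7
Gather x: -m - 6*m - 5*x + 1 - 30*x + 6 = -7*m - 35*x + 7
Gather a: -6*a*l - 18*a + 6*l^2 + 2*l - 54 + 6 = a*(-6*l - 18) + 6*l^2 + 2*l - 48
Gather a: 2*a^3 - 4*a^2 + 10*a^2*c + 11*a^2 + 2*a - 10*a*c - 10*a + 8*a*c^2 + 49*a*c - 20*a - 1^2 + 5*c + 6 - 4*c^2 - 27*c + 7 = 2*a^3 + a^2*(10*c + 7) + a*(8*c^2 + 39*c - 28) - 4*c^2 - 22*c + 12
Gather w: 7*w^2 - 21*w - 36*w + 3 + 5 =7*w^2 - 57*w + 8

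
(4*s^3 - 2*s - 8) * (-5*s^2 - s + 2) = -20*s^5 - 4*s^4 + 18*s^3 + 42*s^2 + 4*s - 16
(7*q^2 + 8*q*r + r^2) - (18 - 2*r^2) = 7*q^2 + 8*q*r + 3*r^2 - 18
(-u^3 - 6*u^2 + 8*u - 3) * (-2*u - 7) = 2*u^4 + 19*u^3 + 26*u^2 - 50*u + 21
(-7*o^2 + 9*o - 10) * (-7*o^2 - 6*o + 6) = 49*o^4 - 21*o^3 - 26*o^2 + 114*o - 60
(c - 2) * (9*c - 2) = 9*c^2 - 20*c + 4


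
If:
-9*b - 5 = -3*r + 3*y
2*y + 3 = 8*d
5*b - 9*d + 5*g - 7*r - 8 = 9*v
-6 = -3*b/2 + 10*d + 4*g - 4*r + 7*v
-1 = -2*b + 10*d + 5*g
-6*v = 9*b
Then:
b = 1777/5229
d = -1150/5229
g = 655/1743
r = 3205/10458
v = -1777/3486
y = -24887/10458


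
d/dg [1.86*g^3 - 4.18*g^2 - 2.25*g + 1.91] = 5.58*g^2 - 8.36*g - 2.25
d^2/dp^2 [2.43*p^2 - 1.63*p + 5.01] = 4.86000000000000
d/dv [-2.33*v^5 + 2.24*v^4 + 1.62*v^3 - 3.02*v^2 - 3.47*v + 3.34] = -11.65*v^4 + 8.96*v^3 + 4.86*v^2 - 6.04*v - 3.47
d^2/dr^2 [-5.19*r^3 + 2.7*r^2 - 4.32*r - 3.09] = 5.4 - 31.14*r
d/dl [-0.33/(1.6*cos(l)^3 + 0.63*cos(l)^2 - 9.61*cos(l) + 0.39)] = (-1.584*cos(l)^2 - 0.4158*cos(l) + 3.1713)*sin(l)/(1.6*cos(l)^3 + 0.63*cos(l)^2 - 9.61*cos(l) + 0.39)^2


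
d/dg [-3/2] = 0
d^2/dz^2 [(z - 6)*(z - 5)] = 2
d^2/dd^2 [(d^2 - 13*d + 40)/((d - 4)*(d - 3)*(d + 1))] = 2*(d^6 - 39*d^5 + 459*d^4 - 2377*d^3 + 6072*d^2 - 7848*d + 4804)/(d^9 - 18*d^8 + 123*d^7 - 360*d^6 + 183*d^5 + 1206*d^4 - 1603*d^3 - 1692*d^2 + 2160*d + 1728)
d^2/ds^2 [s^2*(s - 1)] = 6*s - 2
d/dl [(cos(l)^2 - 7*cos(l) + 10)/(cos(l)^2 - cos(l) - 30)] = 2*(-3*cos(l)^2 + 40*cos(l) - 110)*sin(l)/((cos(l) - 6)^2*(cos(l) + 5)^2)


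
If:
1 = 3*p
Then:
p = 1/3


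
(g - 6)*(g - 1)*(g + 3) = g^3 - 4*g^2 - 15*g + 18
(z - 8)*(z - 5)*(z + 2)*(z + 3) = z^4 - 8*z^3 - 19*z^2 + 122*z + 240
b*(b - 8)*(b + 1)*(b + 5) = b^4 - 2*b^3 - 43*b^2 - 40*b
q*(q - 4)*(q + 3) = q^3 - q^2 - 12*q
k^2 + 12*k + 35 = (k + 5)*(k + 7)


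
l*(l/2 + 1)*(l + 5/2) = l^3/2 + 9*l^2/4 + 5*l/2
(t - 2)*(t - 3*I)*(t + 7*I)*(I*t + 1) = I*t^4 - 3*t^3 - 2*I*t^3 + 6*t^2 + 25*I*t^2 + 21*t - 50*I*t - 42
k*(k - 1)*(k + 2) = k^3 + k^2 - 2*k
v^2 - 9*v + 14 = (v - 7)*(v - 2)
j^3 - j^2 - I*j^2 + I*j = j*(j - 1)*(j - I)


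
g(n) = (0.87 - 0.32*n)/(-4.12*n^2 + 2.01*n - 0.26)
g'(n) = (0.87 - 0.32*n)*(8.24*n - 2.01)/(-4.12*n^2 + 2.01*n - 0.26)^2 - 0.32/(-4.12*n^2 + 2.01*n - 0.26)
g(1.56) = -0.05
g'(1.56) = 0.12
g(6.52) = 0.01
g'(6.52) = -0.00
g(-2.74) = -0.05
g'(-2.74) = -0.02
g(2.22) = -0.01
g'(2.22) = 0.03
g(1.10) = -0.17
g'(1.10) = 0.50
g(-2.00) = -0.07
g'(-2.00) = -0.05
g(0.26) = -49.45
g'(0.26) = 431.55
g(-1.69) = -0.09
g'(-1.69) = -0.07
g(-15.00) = -0.01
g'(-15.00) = -0.00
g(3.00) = 0.00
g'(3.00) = 0.01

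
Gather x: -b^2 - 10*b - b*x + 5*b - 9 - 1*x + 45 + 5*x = -b^2 - 5*b + x*(4 - b) + 36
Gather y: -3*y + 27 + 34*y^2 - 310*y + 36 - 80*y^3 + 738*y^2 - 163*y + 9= -80*y^3 + 772*y^2 - 476*y + 72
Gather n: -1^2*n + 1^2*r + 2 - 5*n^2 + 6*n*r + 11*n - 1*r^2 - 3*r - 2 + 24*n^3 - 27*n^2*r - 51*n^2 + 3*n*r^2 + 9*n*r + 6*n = 24*n^3 + n^2*(-27*r - 56) + n*(3*r^2 + 15*r + 16) - r^2 - 2*r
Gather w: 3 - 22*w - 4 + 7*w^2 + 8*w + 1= 7*w^2 - 14*w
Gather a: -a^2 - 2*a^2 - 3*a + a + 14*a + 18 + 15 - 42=-3*a^2 + 12*a - 9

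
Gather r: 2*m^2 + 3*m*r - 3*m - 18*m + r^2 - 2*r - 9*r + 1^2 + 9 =2*m^2 - 21*m + r^2 + r*(3*m - 11) + 10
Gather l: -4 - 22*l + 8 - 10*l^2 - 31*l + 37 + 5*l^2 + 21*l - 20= -5*l^2 - 32*l + 21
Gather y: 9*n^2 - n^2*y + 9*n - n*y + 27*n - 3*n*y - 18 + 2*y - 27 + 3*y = 9*n^2 + 36*n + y*(-n^2 - 4*n + 5) - 45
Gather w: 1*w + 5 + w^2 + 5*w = w^2 + 6*w + 5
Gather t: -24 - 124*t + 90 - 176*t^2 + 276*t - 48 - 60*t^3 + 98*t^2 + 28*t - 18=-60*t^3 - 78*t^2 + 180*t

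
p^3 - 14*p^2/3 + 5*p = p*(p - 3)*(p - 5/3)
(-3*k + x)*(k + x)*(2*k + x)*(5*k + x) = -30*k^4 - 41*k^3*x - 7*k^2*x^2 + 5*k*x^3 + x^4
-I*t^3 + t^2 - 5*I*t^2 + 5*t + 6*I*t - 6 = (t - 1)*(t + 6)*(-I*t + 1)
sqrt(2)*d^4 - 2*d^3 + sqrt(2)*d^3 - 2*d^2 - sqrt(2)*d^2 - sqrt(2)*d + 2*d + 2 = (d - 1)*(d + 1)*(d - sqrt(2))*(sqrt(2)*d + sqrt(2))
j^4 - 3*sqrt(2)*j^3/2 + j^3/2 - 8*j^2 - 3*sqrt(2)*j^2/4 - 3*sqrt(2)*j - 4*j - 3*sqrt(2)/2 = (j + 1/2)*(j - 3*sqrt(2))*(j + sqrt(2)/2)*(j + sqrt(2))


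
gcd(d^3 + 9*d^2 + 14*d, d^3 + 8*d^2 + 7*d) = d^2 + 7*d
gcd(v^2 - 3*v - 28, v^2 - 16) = v + 4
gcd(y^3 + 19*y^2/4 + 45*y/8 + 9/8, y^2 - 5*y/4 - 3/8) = y + 1/4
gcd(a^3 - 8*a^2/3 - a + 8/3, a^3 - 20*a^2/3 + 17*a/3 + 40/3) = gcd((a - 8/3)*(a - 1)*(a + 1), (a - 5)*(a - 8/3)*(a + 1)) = a^2 - 5*a/3 - 8/3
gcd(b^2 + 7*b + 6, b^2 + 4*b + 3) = b + 1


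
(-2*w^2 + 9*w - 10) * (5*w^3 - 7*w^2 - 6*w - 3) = -10*w^5 + 59*w^4 - 101*w^3 + 22*w^2 + 33*w + 30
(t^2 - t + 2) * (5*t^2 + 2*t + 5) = 5*t^4 - 3*t^3 + 13*t^2 - t + 10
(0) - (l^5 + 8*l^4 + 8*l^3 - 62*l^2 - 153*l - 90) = -l^5 - 8*l^4 - 8*l^3 + 62*l^2 + 153*l + 90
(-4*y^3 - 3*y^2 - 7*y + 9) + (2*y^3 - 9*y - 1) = -2*y^3 - 3*y^2 - 16*y + 8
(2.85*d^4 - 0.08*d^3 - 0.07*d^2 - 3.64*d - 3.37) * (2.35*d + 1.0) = 6.6975*d^5 + 2.662*d^4 - 0.2445*d^3 - 8.624*d^2 - 11.5595*d - 3.37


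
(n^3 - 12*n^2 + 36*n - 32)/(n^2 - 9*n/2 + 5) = 2*(n^2 - 10*n + 16)/(2*n - 5)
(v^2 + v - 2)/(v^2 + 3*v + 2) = (v - 1)/(v + 1)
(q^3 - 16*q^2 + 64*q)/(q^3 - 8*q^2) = (q - 8)/q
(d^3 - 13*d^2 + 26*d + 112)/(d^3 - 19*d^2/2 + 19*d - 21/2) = 2*(d^2 - 6*d - 16)/(2*d^2 - 5*d + 3)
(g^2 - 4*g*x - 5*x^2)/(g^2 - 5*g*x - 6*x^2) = (-g + 5*x)/(-g + 6*x)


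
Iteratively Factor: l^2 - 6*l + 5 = (l - 5)*(l - 1)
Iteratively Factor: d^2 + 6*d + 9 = (d + 3)*(d + 3)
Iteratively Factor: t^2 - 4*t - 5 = (t + 1)*(t - 5)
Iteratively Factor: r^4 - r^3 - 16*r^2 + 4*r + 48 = (r - 4)*(r^3 + 3*r^2 - 4*r - 12) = (r - 4)*(r + 3)*(r^2 - 4) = (r - 4)*(r + 2)*(r + 3)*(r - 2)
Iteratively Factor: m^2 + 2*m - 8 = (m + 4)*(m - 2)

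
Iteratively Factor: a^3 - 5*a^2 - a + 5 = (a - 5)*(a^2 - 1) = (a - 5)*(a + 1)*(a - 1)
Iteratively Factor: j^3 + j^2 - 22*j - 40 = (j - 5)*(j^2 + 6*j + 8) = (j - 5)*(j + 4)*(j + 2)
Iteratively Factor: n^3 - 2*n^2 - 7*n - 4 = (n - 4)*(n^2 + 2*n + 1) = (n - 4)*(n + 1)*(n + 1)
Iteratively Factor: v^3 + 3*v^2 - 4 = (v + 2)*(v^2 + v - 2) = (v + 2)^2*(v - 1)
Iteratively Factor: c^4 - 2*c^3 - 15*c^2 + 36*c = (c + 4)*(c^3 - 6*c^2 + 9*c) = (c - 3)*(c + 4)*(c^2 - 3*c) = (c - 3)^2*(c + 4)*(c)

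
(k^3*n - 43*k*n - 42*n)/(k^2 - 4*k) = n*(k^3 - 43*k - 42)/(k*(k - 4))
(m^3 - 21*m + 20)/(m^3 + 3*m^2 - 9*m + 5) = (m - 4)/(m - 1)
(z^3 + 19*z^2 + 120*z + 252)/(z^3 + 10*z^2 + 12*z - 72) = (z + 7)/(z - 2)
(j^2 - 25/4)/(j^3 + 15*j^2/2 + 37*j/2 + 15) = (j - 5/2)/(j^2 + 5*j + 6)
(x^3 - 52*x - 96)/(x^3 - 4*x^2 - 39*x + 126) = (x^2 - 6*x - 16)/(x^2 - 10*x + 21)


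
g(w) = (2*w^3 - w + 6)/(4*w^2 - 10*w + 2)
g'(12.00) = 0.47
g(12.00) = 7.53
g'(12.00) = 0.47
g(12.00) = 7.53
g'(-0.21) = 3.78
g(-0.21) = 1.45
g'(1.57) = -5.70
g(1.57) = -3.17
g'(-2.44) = 0.45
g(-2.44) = -0.41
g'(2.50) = -68.62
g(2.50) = 17.38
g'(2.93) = -7.30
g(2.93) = 7.58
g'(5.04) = 0.09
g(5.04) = 4.83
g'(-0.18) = 4.36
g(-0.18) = 1.57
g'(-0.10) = 6.82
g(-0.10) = 2.01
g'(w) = (10 - 8*w)*(2*w^3 - w + 6)/(4*w^2 - 10*w + 2)^2 + (6*w^2 - 1)/(4*w^2 - 10*w + 2)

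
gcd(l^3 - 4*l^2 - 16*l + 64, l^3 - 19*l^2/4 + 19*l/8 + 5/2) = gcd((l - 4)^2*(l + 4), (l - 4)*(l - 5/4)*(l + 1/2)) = l - 4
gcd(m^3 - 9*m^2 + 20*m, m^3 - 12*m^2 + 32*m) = m^2 - 4*m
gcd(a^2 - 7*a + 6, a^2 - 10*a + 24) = a - 6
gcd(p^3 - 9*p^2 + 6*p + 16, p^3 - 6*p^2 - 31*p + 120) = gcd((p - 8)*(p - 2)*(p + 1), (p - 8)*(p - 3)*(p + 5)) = p - 8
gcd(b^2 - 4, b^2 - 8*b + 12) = b - 2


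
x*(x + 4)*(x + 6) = x^3 + 10*x^2 + 24*x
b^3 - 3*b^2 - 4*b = b*(b - 4)*(b + 1)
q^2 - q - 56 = (q - 8)*(q + 7)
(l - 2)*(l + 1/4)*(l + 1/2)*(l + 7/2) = l^4 + 9*l^3/4 - 23*l^2/4 - 81*l/16 - 7/8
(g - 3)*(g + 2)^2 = g^3 + g^2 - 8*g - 12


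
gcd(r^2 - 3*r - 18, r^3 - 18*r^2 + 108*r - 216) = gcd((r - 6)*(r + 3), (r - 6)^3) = r - 6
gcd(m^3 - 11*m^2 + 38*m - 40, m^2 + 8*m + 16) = 1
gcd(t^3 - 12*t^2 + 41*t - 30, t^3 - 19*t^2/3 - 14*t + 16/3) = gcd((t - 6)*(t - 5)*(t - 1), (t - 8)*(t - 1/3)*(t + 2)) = 1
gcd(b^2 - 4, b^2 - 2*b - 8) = b + 2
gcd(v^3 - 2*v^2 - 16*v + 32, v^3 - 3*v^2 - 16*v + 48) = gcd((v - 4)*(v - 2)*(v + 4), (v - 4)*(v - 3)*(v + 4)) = v^2 - 16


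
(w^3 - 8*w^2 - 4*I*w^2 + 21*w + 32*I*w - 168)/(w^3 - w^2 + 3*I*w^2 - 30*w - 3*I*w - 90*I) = (w^2 - w*(8 + 7*I) + 56*I)/(w^2 - w - 30)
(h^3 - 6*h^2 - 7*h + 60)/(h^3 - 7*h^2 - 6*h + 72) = (h - 5)/(h - 6)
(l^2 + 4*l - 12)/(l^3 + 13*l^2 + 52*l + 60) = (l - 2)/(l^2 + 7*l + 10)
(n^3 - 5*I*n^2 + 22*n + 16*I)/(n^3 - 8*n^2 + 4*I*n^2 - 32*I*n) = (n^3 - 5*I*n^2 + 22*n + 16*I)/(n*(n^2 + 4*n*(-2 + I) - 32*I))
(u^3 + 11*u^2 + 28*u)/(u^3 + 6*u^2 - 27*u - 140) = u/(u - 5)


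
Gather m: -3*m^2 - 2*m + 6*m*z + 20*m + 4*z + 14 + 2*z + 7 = -3*m^2 + m*(6*z + 18) + 6*z + 21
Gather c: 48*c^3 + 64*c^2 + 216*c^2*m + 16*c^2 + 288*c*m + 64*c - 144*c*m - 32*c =48*c^3 + c^2*(216*m + 80) + c*(144*m + 32)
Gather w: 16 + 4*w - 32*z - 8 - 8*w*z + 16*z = w*(4 - 8*z) - 16*z + 8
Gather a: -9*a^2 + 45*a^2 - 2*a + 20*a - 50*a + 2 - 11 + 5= 36*a^2 - 32*a - 4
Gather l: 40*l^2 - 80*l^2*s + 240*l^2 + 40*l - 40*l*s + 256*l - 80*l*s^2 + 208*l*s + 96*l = l^2*(280 - 80*s) + l*(-80*s^2 + 168*s + 392)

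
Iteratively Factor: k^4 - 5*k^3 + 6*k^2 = (k)*(k^3 - 5*k^2 + 6*k) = k*(k - 3)*(k^2 - 2*k) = k*(k - 3)*(k - 2)*(k)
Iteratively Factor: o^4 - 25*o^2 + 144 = (o + 3)*(o^3 - 3*o^2 - 16*o + 48) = (o - 4)*(o + 3)*(o^2 + o - 12) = (o - 4)*(o + 3)*(o + 4)*(o - 3)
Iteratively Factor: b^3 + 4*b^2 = (b + 4)*(b^2) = b*(b + 4)*(b)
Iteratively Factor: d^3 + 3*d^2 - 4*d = (d)*(d^2 + 3*d - 4) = d*(d - 1)*(d + 4)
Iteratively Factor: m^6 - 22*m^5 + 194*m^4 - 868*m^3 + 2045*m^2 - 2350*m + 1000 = (m - 5)*(m^5 - 17*m^4 + 109*m^3 - 323*m^2 + 430*m - 200) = (m - 5)^2*(m^4 - 12*m^3 + 49*m^2 - 78*m + 40) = (m - 5)^2*(m - 4)*(m^3 - 8*m^2 + 17*m - 10) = (m - 5)^2*(m - 4)*(m - 2)*(m^2 - 6*m + 5) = (m - 5)^3*(m - 4)*(m - 2)*(m - 1)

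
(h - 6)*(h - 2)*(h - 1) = h^3 - 9*h^2 + 20*h - 12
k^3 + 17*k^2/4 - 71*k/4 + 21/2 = (k - 2)*(k - 3/4)*(k + 7)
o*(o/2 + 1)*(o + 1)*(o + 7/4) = o^4/2 + 19*o^3/8 + 29*o^2/8 + 7*o/4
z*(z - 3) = z^2 - 3*z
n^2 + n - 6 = (n - 2)*(n + 3)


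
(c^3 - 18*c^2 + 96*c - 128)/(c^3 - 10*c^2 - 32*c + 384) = (c - 2)/(c + 6)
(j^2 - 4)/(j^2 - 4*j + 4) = (j + 2)/(j - 2)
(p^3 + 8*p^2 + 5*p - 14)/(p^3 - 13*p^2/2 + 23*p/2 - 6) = 2*(p^2 + 9*p + 14)/(2*p^2 - 11*p + 12)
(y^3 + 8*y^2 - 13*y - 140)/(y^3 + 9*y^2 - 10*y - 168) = (y + 5)/(y + 6)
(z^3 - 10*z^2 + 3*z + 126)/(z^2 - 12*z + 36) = (z^2 - 4*z - 21)/(z - 6)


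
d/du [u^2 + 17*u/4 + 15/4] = 2*u + 17/4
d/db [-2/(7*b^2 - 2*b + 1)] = 4*(7*b - 1)/(7*b^2 - 2*b + 1)^2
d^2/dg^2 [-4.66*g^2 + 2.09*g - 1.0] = -9.32000000000000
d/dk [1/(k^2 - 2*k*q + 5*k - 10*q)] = (-2*k + 2*q - 5)/(k^2 - 2*k*q + 5*k - 10*q)^2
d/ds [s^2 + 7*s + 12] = 2*s + 7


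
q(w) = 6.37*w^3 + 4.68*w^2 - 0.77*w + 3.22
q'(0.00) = -0.77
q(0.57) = 5.48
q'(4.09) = 357.19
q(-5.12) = -725.12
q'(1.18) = 36.88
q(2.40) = 116.39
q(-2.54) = -69.02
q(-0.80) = 3.57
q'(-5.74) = 575.13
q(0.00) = 3.22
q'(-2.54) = 98.75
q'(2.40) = 131.77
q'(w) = 19.11*w^2 + 9.36*w - 0.77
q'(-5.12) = 452.26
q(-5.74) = -1042.85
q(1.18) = 19.29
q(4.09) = 514.18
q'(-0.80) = 3.97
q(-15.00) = -20430.98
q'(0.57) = 10.77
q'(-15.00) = 4158.58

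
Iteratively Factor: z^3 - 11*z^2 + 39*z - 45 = (z - 3)*(z^2 - 8*z + 15) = (z - 5)*(z - 3)*(z - 3)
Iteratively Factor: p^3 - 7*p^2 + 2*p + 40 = (p - 5)*(p^2 - 2*p - 8) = (p - 5)*(p - 4)*(p + 2)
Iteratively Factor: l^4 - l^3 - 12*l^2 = (l)*(l^3 - l^2 - 12*l) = l^2*(l^2 - l - 12) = l^2*(l - 4)*(l + 3)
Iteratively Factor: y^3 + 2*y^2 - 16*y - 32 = (y + 4)*(y^2 - 2*y - 8) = (y + 2)*(y + 4)*(y - 4)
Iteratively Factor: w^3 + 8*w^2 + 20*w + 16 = (w + 4)*(w^2 + 4*w + 4) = (w + 2)*(w + 4)*(w + 2)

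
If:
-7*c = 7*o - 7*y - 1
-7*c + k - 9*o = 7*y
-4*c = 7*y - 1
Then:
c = 1/4 - 7*y/4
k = 39*y/2 + 11/14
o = 11*y/4 - 3/28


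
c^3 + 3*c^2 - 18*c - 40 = (c - 4)*(c + 2)*(c + 5)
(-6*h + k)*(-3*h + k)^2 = -54*h^3 + 45*h^2*k - 12*h*k^2 + k^3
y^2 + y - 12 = (y - 3)*(y + 4)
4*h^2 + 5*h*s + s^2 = (h + s)*(4*h + s)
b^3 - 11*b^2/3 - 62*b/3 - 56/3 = (b - 7)*(b + 4/3)*(b + 2)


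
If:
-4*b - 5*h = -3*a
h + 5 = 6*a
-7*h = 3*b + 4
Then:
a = 49/87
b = 71/29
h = -47/29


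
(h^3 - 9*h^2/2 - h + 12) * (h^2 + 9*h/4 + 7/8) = h^5 - 9*h^4/4 - 41*h^3/4 + 93*h^2/16 + 209*h/8 + 21/2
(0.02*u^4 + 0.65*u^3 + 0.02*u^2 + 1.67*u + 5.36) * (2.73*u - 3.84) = 0.0546*u^5 + 1.6977*u^4 - 2.4414*u^3 + 4.4823*u^2 + 8.22*u - 20.5824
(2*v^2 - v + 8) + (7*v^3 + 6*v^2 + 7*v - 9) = 7*v^3 + 8*v^2 + 6*v - 1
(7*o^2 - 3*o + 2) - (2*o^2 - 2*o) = 5*o^2 - o + 2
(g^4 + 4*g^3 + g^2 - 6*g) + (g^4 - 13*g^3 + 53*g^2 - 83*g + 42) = 2*g^4 - 9*g^3 + 54*g^2 - 89*g + 42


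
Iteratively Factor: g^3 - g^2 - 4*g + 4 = (g - 2)*(g^2 + g - 2) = (g - 2)*(g - 1)*(g + 2)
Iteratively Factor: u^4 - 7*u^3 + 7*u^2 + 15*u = (u + 1)*(u^3 - 8*u^2 + 15*u) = u*(u + 1)*(u^2 - 8*u + 15) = u*(u - 5)*(u + 1)*(u - 3)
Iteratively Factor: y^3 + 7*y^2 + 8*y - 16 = (y - 1)*(y^2 + 8*y + 16) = (y - 1)*(y + 4)*(y + 4)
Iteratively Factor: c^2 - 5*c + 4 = (c - 1)*(c - 4)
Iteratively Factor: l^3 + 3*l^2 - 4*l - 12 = (l + 3)*(l^2 - 4) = (l - 2)*(l + 3)*(l + 2)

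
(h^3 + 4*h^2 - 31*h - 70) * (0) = 0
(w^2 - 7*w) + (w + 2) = w^2 - 6*w + 2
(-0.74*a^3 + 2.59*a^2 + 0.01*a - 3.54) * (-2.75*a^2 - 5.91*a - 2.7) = 2.035*a^5 - 2.7491*a^4 - 13.3364*a^3 + 2.6829*a^2 + 20.8944*a + 9.558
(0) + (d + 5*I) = d + 5*I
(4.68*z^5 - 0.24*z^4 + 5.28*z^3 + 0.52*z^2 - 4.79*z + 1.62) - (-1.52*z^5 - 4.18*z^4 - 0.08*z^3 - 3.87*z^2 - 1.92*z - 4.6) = 6.2*z^5 + 3.94*z^4 + 5.36*z^3 + 4.39*z^2 - 2.87*z + 6.22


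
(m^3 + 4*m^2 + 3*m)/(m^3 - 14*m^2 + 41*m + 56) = m*(m + 3)/(m^2 - 15*m + 56)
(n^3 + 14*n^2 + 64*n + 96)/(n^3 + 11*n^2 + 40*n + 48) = (n + 6)/(n + 3)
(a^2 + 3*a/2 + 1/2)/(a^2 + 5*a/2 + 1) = (a + 1)/(a + 2)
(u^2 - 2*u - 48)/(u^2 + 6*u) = (u - 8)/u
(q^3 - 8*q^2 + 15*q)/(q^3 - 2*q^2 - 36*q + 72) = q*(q^2 - 8*q + 15)/(q^3 - 2*q^2 - 36*q + 72)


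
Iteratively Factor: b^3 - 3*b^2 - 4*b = (b + 1)*(b^2 - 4*b) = (b - 4)*(b + 1)*(b)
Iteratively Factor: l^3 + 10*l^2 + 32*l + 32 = (l + 2)*(l^2 + 8*l + 16) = (l + 2)*(l + 4)*(l + 4)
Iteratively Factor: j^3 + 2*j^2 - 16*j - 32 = (j + 4)*(j^2 - 2*j - 8) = (j - 4)*(j + 4)*(j + 2)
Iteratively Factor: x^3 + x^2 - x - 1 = (x - 1)*(x^2 + 2*x + 1) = (x - 1)*(x + 1)*(x + 1)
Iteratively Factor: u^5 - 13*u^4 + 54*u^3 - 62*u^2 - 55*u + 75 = (u + 1)*(u^4 - 14*u^3 + 68*u^2 - 130*u + 75) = (u - 5)*(u + 1)*(u^3 - 9*u^2 + 23*u - 15) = (u - 5)*(u - 3)*(u + 1)*(u^2 - 6*u + 5) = (u - 5)*(u - 3)*(u - 1)*(u + 1)*(u - 5)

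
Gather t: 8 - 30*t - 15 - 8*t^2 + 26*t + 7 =-8*t^2 - 4*t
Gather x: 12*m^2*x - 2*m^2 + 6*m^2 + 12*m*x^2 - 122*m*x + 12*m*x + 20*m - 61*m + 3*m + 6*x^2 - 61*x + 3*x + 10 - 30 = 4*m^2 - 38*m + x^2*(12*m + 6) + x*(12*m^2 - 110*m - 58) - 20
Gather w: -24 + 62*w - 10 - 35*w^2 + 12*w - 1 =-35*w^2 + 74*w - 35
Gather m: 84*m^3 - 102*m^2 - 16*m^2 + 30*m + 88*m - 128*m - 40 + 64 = 84*m^3 - 118*m^2 - 10*m + 24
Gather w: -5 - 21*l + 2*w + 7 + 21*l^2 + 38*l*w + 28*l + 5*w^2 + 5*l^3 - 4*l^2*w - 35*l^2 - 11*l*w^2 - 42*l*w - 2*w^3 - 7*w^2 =5*l^3 - 14*l^2 + 7*l - 2*w^3 + w^2*(-11*l - 2) + w*(-4*l^2 - 4*l + 2) + 2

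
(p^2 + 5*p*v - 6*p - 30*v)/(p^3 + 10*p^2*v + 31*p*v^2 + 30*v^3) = (p - 6)/(p^2 + 5*p*v + 6*v^2)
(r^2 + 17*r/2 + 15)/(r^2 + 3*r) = (r^2 + 17*r/2 + 15)/(r*(r + 3))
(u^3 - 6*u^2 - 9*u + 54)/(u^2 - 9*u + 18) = u + 3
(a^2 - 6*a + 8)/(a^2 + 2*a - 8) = (a - 4)/(a + 4)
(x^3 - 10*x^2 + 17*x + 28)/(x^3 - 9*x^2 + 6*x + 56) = (x + 1)/(x + 2)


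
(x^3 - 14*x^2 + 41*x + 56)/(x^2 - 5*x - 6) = (x^2 - 15*x + 56)/(x - 6)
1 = 1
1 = 1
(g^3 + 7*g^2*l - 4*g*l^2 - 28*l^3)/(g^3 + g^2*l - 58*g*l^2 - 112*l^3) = (g - 2*l)/(g - 8*l)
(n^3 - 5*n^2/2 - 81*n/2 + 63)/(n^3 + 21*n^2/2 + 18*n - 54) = (n - 7)/(n + 6)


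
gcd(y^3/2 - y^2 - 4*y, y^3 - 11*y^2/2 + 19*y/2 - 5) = 1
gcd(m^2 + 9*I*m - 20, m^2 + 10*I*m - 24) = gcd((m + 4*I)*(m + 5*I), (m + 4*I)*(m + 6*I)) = m + 4*I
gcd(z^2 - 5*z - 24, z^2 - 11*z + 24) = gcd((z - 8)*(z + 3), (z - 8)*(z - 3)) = z - 8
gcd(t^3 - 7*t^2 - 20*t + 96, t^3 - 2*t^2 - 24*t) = t + 4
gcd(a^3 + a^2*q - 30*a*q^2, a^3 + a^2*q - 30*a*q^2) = -a^3 - a^2*q + 30*a*q^2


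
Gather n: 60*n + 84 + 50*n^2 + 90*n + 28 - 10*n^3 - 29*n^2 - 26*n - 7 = -10*n^3 + 21*n^2 + 124*n + 105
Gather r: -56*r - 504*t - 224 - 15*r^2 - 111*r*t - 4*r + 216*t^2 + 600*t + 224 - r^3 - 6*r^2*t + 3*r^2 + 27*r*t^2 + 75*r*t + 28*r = -r^3 + r^2*(-6*t - 12) + r*(27*t^2 - 36*t - 32) + 216*t^2 + 96*t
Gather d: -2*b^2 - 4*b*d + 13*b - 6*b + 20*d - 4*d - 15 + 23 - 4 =-2*b^2 + 7*b + d*(16 - 4*b) + 4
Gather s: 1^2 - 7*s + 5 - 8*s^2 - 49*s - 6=-8*s^2 - 56*s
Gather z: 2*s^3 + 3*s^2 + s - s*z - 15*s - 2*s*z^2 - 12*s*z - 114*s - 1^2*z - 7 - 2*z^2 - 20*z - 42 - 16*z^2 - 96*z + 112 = 2*s^3 + 3*s^2 - 128*s + z^2*(-2*s - 18) + z*(-13*s - 117) + 63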